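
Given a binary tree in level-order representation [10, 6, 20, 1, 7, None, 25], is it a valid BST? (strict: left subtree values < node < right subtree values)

Level-order array: [10, 6, 20, 1, 7, None, 25]
Validate using subtree bounds (lo, hi): at each node, require lo < value < hi,
then recurse left with hi=value and right with lo=value.
Preorder trace (stopping at first violation):
  at node 10 with bounds (-inf, +inf): OK
  at node 6 with bounds (-inf, 10): OK
  at node 1 with bounds (-inf, 6): OK
  at node 7 with bounds (6, 10): OK
  at node 20 with bounds (10, +inf): OK
  at node 25 with bounds (20, +inf): OK
No violation found at any node.
Result: Valid BST


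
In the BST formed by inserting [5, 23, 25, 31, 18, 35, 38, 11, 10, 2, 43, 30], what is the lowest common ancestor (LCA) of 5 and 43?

Tree insertion order: [5, 23, 25, 31, 18, 35, 38, 11, 10, 2, 43, 30]
Tree (level-order array): [5, 2, 23, None, None, 18, 25, 11, None, None, 31, 10, None, 30, 35, None, None, None, None, None, 38, None, 43]
In a BST, the LCA of p=5, q=43 is the first node v on the
root-to-leaf path with p <= v <= q (go left if both < v, right if both > v).
Walk from root:
  at 5: 5 <= 5 <= 43, this is the LCA
LCA = 5


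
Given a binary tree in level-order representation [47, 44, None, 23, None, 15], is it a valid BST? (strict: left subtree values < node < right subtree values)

Level-order array: [47, 44, None, 23, None, 15]
Validate using subtree bounds (lo, hi): at each node, require lo < value < hi,
then recurse left with hi=value and right with lo=value.
Preorder trace (stopping at first violation):
  at node 47 with bounds (-inf, +inf): OK
  at node 44 with bounds (-inf, 47): OK
  at node 23 with bounds (-inf, 44): OK
  at node 15 with bounds (-inf, 23): OK
No violation found at any node.
Result: Valid BST


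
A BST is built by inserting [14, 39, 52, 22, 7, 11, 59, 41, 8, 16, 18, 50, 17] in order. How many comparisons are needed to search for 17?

Search path for 17: 14 -> 39 -> 22 -> 16 -> 18 -> 17
Found: True
Comparisons: 6


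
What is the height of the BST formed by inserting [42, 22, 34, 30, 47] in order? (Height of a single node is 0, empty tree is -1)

Insertion order: [42, 22, 34, 30, 47]
Tree (level-order array): [42, 22, 47, None, 34, None, None, 30]
Compute height bottom-up (empty subtree = -1):
  height(30) = 1 + max(-1, -1) = 0
  height(34) = 1 + max(0, -1) = 1
  height(22) = 1 + max(-1, 1) = 2
  height(47) = 1 + max(-1, -1) = 0
  height(42) = 1 + max(2, 0) = 3
Height = 3


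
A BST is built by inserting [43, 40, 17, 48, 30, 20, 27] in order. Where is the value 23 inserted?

Starting tree (level order): [43, 40, 48, 17, None, None, None, None, 30, 20, None, None, 27]
Insertion path: 43 -> 40 -> 17 -> 30 -> 20 -> 27
Result: insert 23 as left child of 27
Final tree (level order): [43, 40, 48, 17, None, None, None, None, 30, 20, None, None, 27, 23]


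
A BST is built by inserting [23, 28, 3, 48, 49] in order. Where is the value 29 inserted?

Starting tree (level order): [23, 3, 28, None, None, None, 48, None, 49]
Insertion path: 23 -> 28 -> 48
Result: insert 29 as left child of 48
Final tree (level order): [23, 3, 28, None, None, None, 48, 29, 49]


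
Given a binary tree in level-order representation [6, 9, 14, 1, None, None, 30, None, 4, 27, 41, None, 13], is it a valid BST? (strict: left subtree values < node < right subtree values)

Level-order array: [6, 9, 14, 1, None, None, 30, None, 4, 27, 41, None, 13]
Validate using subtree bounds (lo, hi): at each node, require lo < value < hi,
then recurse left with hi=value and right with lo=value.
Preorder trace (stopping at first violation):
  at node 6 with bounds (-inf, +inf): OK
  at node 9 with bounds (-inf, 6): VIOLATION
Node 9 violates its bound: not (-inf < 9 < 6).
Result: Not a valid BST


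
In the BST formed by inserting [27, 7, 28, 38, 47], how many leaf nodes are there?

Tree built from: [27, 7, 28, 38, 47]
Tree (level-order array): [27, 7, 28, None, None, None, 38, None, 47]
Rule: A leaf has 0 children.
Per-node child counts:
  node 27: 2 child(ren)
  node 7: 0 child(ren)
  node 28: 1 child(ren)
  node 38: 1 child(ren)
  node 47: 0 child(ren)
Matching nodes: [7, 47]
Count of leaf nodes: 2


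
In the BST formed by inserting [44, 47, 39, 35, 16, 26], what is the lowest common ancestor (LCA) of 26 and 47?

Tree insertion order: [44, 47, 39, 35, 16, 26]
Tree (level-order array): [44, 39, 47, 35, None, None, None, 16, None, None, 26]
In a BST, the LCA of p=26, q=47 is the first node v on the
root-to-leaf path with p <= v <= q (go left if both < v, right if both > v).
Walk from root:
  at 44: 26 <= 44 <= 47, this is the LCA
LCA = 44


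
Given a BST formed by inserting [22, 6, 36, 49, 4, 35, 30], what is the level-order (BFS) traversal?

Tree insertion order: [22, 6, 36, 49, 4, 35, 30]
Tree (level-order array): [22, 6, 36, 4, None, 35, 49, None, None, 30]
BFS from the root, enqueuing left then right child of each popped node:
  queue [22] -> pop 22, enqueue [6, 36], visited so far: [22]
  queue [6, 36] -> pop 6, enqueue [4], visited so far: [22, 6]
  queue [36, 4] -> pop 36, enqueue [35, 49], visited so far: [22, 6, 36]
  queue [4, 35, 49] -> pop 4, enqueue [none], visited so far: [22, 6, 36, 4]
  queue [35, 49] -> pop 35, enqueue [30], visited so far: [22, 6, 36, 4, 35]
  queue [49, 30] -> pop 49, enqueue [none], visited so far: [22, 6, 36, 4, 35, 49]
  queue [30] -> pop 30, enqueue [none], visited so far: [22, 6, 36, 4, 35, 49, 30]
Result: [22, 6, 36, 4, 35, 49, 30]


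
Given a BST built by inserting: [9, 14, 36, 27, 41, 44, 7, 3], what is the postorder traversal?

Tree insertion order: [9, 14, 36, 27, 41, 44, 7, 3]
Tree (level-order array): [9, 7, 14, 3, None, None, 36, None, None, 27, 41, None, None, None, 44]
Postorder traversal: [3, 7, 27, 44, 41, 36, 14, 9]


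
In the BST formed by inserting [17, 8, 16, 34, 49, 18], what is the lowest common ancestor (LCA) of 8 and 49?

Tree insertion order: [17, 8, 16, 34, 49, 18]
Tree (level-order array): [17, 8, 34, None, 16, 18, 49]
In a BST, the LCA of p=8, q=49 is the first node v on the
root-to-leaf path with p <= v <= q (go left if both < v, right if both > v).
Walk from root:
  at 17: 8 <= 17 <= 49, this is the LCA
LCA = 17


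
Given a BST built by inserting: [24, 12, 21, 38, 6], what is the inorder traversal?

Tree insertion order: [24, 12, 21, 38, 6]
Tree (level-order array): [24, 12, 38, 6, 21]
Inorder traversal: [6, 12, 21, 24, 38]


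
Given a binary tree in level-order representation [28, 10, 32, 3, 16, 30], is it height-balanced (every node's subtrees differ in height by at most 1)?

Tree (level-order array): [28, 10, 32, 3, 16, 30]
Definition: a tree is height-balanced if, at every node, |h(left) - h(right)| <= 1 (empty subtree has height -1).
Bottom-up per-node check:
  node 3: h_left=-1, h_right=-1, diff=0 [OK], height=0
  node 16: h_left=-1, h_right=-1, diff=0 [OK], height=0
  node 10: h_left=0, h_right=0, diff=0 [OK], height=1
  node 30: h_left=-1, h_right=-1, diff=0 [OK], height=0
  node 32: h_left=0, h_right=-1, diff=1 [OK], height=1
  node 28: h_left=1, h_right=1, diff=0 [OK], height=2
All nodes satisfy the balance condition.
Result: Balanced


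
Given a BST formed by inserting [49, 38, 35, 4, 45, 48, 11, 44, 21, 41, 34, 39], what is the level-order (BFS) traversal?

Tree insertion order: [49, 38, 35, 4, 45, 48, 11, 44, 21, 41, 34, 39]
Tree (level-order array): [49, 38, None, 35, 45, 4, None, 44, 48, None, 11, 41, None, None, None, None, 21, 39, None, None, 34]
BFS from the root, enqueuing left then right child of each popped node:
  queue [49] -> pop 49, enqueue [38], visited so far: [49]
  queue [38] -> pop 38, enqueue [35, 45], visited so far: [49, 38]
  queue [35, 45] -> pop 35, enqueue [4], visited so far: [49, 38, 35]
  queue [45, 4] -> pop 45, enqueue [44, 48], visited so far: [49, 38, 35, 45]
  queue [4, 44, 48] -> pop 4, enqueue [11], visited so far: [49, 38, 35, 45, 4]
  queue [44, 48, 11] -> pop 44, enqueue [41], visited so far: [49, 38, 35, 45, 4, 44]
  queue [48, 11, 41] -> pop 48, enqueue [none], visited so far: [49, 38, 35, 45, 4, 44, 48]
  queue [11, 41] -> pop 11, enqueue [21], visited so far: [49, 38, 35, 45, 4, 44, 48, 11]
  queue [41, 21] -> pop 41, enqueue [39], visited so far: [49, 38, 35, 45, 4, 44, 48, 11, 41]
  queue [21, 39] -> pop 21, enqueue [34], visited so far: [49, 38, 35, 45, 4, 44, 48, 11, 41, 21]
  queue [39, 34] -> pop 39, enqueue [none], visited so far: [49, 38, 35, 45, 4, 44, 48, 11, 41, 21, 39]
  queue [34] -> pop 34, enqueue [none], visited so far: [49, 38, 35, 45, 4, 44, 48, 11, 41, 21, 39, 34]
Result: [49, 38, 35, 45, 4, 44, 48, 11, 41, 21, 39, 34]


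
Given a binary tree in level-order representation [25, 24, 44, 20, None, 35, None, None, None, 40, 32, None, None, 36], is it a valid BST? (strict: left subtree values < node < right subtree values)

Level-order array: [25, 24, 44, 20, None, 35, None, None, None, 40, 32, None, None, 36]
Validate using subtree bounds (lo, hi): at each node, require lo < value < hi,
then recurse left with hi=value and right with lo=value.
Preorder trace (stopping at first violation):
  at node 25 with bounds (-inf, +inf): OK
  at node 24 with bounds (-inf, 25): OK
  at node 20 with bounds (-inf, 24): OK
  at node 44 with bounds (25, +inf): OK
  at node 35 with bounds (25, 44): OK
  at node 40 with bounds (25, 35): VIOLATION
Node 40 violates its bound: not (25 < 40 < 35).
Result: Not a valid BST


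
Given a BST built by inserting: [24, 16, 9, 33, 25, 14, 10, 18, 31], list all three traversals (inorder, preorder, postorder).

Tree insertion order: [24, 16, 9, 33, 25, 14, 10, 18, 31]
Tree (level-order array): [24, 16, 33, 9, 18, 25, None, None, 14, None, None, None, 31, 10]
Inorder (L, root, R): [9, 10, 14, 16, 18, 24, 25, 31, 33]
Preorder (root, L, R): [24, 16, 9, 14, 10, 18, 33, 25, 31]
Postorder (L, R, root): [10, 14, 9, 18, 16, 31, 25, 33, 24]


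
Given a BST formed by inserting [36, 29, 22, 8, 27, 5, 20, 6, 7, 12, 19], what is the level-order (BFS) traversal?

Tree insertion order: [36, 29, 22, 8, 27, 5, 20, 6, 7, 12, 19]
Tree (level-order array): [36, 29, None, 22, None, 8, 27, 5, 20, None, None, None, 6, 12, None, None, 7, None, 19]
BFS from the root, enqueuing left then right child of each popped node:
  queue [36] -> pop 36, enqueue [29], visited so far: [36]
  queue [29] -> pop 29, enqueue [22], visited so far: [36, 29]
  queue [22] -> pop 22, enqueue [8, 27], visited so far: [36, 29, 22]
  queue [8, 27] -> pop 8, enqueue [5, 20], visited so far: [36, 29, 22, 8]
  queue [27, 5, 20] -> pop 27, enqueue [none], visited so far: [36, 29, 22, 8, 27]
  queue [5, 20] -> pop 5, enqueue [6], visited so far: [36, 29, 22, 8, 27, 5]
  queue [20, 6] -> pop 20, enqueue [12], visited so far: [36, 29, 22, 8, 27, 5, 20]
  queue [6, 12] -> pop 6, enqueue [7], visited so far: [36, 29, 22, 8, 27, 5, 20, 6]
  queue [12, 7] -> pop 12, enqueue [19], visited so far: [36, 29, 22, 8, 27, 5, 20, 6, 12]
  queue [7, 19] -> pop 7, enqueue [none], visited so far: [36, 29, 22, 8, 27, 5, 20, 6, 12, 7]
  queue [19] -> pop 19, enqueue [none], visited so far: [36, 29, 22, 8, 27, 5, 20, 6, 12, 7, 19]
Result: [36, 29, 22, 8, 27, 5, 20, 6, 12, 7, 19]


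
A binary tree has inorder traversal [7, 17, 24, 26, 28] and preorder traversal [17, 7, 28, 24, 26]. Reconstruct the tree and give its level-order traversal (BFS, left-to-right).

Inorder:  [7, 17, 24, 26, 28]
Preorder: [17, 7, 28, 24, 26]
Algorithm: preorder visits root first, so consume preorder in order;
for each root, split the current inorder slice at that value into
left-subtree inorder and right-subtree inorder, then recurse.
Recursive splits:
  root=17; inorder splits into left=[7], right=[24, 26, 28]
  root=7; inorder splits into left=[], right=[]
  root=28; inorder splits into left=[24, 26], right=[]
  root=24; inorder splits into left=[], right=[26]
  root=26; inorder splits into left=[], right=[]
Reconstructed level-order: [17, 7, 28, 24, 26]


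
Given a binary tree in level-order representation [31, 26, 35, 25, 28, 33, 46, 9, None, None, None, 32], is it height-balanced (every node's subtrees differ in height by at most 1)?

Tree (level-order array): [31, 26, 35, 25, 28, 33, 46, 9, None, None, None, 32]
Definition: a tree is height-balanced if, at every node, |h(left) - h(right)| <= 1 (empty subtree has height -1).
Bottom-up per-node check:
  node 9: h_left=-1, h_right=-1, diff=0 [OK], height=0
  node 25: h_left=0, h_right=-1, diff=1 [OK], height=1
  node 28: h_left=-1, h_right=-1, diff=0 [OK], height=0
  node 26: h_left=1, h_right=0, diff=1 [OK], height=2
  node 32: h_left=-1, h_right=-1, diff=0 [OK], height=0
  node 33: h_left=0, h_right=-1, diff=1 [OK], height=1
  node 46: h_left=-1, h_right=-1, diff=0 [OK], height=0
  node 35: h_left=1, h_right=0, diff=1 [OK], height=2
  node 31: h_left=2, h_right=2, diff=0 [OK], height=3
All nodes satisfy the balance condition.
Result: Balanced


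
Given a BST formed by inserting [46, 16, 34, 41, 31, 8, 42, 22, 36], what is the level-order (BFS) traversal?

Tree insertion order: [46, 16, 34, 41, 31, 8, 42, 22, 36]
Tree (level-order array): [46, 16, None, 8, 34, None, None, 31, 41, 22, None, 36, 42]
BFS from the root, enqueuing left then right child of each popped node:
  queue [46] -> pop 46, enqueue [16], visited so far: [46]
  queue [16] -> pop 16, enqueue [8, 34], visited so far: [46, 16]
  queue [8, 34] -> pop 8, enqueue [none], visited so far: [46, 16, 8]
  queue [34] -> pop 34, enqueue [31, 41], visited so far: [46, 16, 8, 34]
  queue [31, 41] -> pop 31, enqueue [22], visited so far: [46, 16, 8, 34, 31]
  queue [41, 22] -> pop 41, enqueue [36, 42], visited so far: [46, 16, 8, 34, 31, 41]
  queue [22, 36, 42] -> pop 22, enqueue [none], visited so far: [46, 16, 8, 34, 31, 41, 22]
  queue [36, 42] -> pop 36, enqueue [none], visited so far: [46, 16, 8, 34, 31, 41, 22, 36]
  queue [42] -> pop 42, enqueue [none], visited so far: [46, 16, 8, 34, 31, 41, 22, 36, 42]
Result: [46, 16, 8, 34, 31, 41, 22, 36, 42]


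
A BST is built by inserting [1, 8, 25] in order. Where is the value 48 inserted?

Starting tree (level order): [1, None, 8, None, 25]
Insertion path: 1 -> 8 -> 25
Result: insert 48 as right child of 25
Final tree (level order): [1, None, 8, None, 25, None, 48]


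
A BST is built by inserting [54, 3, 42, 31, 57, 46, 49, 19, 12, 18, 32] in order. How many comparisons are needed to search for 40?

Search path for 40: 54 -> 3 -> 42 -> 31 -> 32
Found: False
Comparisons: 5


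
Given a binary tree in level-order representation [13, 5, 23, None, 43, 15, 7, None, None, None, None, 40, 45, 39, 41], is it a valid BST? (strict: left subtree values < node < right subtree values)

Level-order array: [13, 5, 23, None, 43, 15, 7, None, None, None, None, 40, 45, 39, 41]
Validate using subtree bounds (lo, hi): at each node, require lo < value < hi,
then recurse left with hi=value and right with lo=value.
Preorder trace (stopping at first violation):
  at node 13 with bounds (-inf, +inf): OK
  at node 5 with bounds (-inf, 13): OK
  at node 43 with bounds (5, 13): VIOLATION
Node 43 violates its bound: not (5 < 43 < 13).
Result: Not a valid BST


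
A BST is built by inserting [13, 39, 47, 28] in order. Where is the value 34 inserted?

Starting tree (level order): [13, None, 39, 28, 47]
Insertion path: 13 -> 39 -> 28
Result: insert 34 as right child of 28
Final tree (level order): [13, None, 39, 28, 47, None, 34]


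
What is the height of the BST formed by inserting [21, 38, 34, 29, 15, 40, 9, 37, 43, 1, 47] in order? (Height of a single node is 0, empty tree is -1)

Insertion order: [21, 38, 34, 29, 15, 40, 9, 37, 43, 1, 47]
Tree (level-order array): [21, 15, 38, 9, None, 34, 40, 1, None, 29, 37, None, 43, None, None, None, None, None, None, None, 47]
Compute height bottom-up (empty subtree = -1):
  height(1) = 1 + max(-1, -1) = 0
  height(9) = 1 + max(0, -1) = 1
  height(15) = 1 + max(1, -1) = 2
  height(29) = 1 + max(-1, -1) = 0
  height(37) = 1 + max(-1, -1) = 0
  height(34) = 1 + max(0, 0) = 1
  height(47) = 1 + max(-1, -1) = 0
  height(43) = 1 + max(-1, 0) = 1
  height(40) = 1 + max(-1, 1) = 2
  height(38) = 1 + max(1, 2) = 3
  height(21) = 1 + max(2, 3) = 4
Height = 4


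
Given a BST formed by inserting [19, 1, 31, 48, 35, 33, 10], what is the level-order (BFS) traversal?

Tree insertion order: [19, 1, 31, 48, 35, 33, 10]
Tree (level-order array): [19, 1, 31, None, 10, None, 48, None, None, 35, None, 33]
BFS from the root, enqueuing left then right child of each popped node:
  queue [19] -> pop 19, enqueue [1, 31], visited so far: [19]
  queue [1, 31] -> pop 1, enqueue [10], visited so far: [19, 1]
  queue [31, 10] -> pop 31, enqueue [48], visited so far: [19, 1, 31]
  queue [10, 48] -> pop 10, enqueue [none], visited so far: [19, 1, 31, 10]
  queue [48] -> pop 48, enqueue [35], visited so far: [19, 1, 31, 10, 48]
  queue [35] -> pop 35, enqueue [33], visited so far: [19, 1, 31, 10, 48, 35]
  queue [33] -> pop 33, enqueue [none], visited so far: [19, 1, 31, 10, 48, 35, 33]
Result: [19, 1, 31, 10, 48, 35, 33]


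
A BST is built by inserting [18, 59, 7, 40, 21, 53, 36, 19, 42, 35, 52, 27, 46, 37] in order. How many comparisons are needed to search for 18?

Search path for 18: 18
Found: True
Comparisons: 1


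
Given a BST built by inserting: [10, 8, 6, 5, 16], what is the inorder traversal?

Tree insertion order: [10, 8, 6, 5, 16]
Tree (level-order array): [10, 8, 16, 6, None, None, None, 5]
Inorder traversal: [5, 6, 8, 10, 16]


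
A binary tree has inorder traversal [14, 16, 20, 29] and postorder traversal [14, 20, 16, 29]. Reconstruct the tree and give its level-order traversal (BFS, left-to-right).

Inorder:   [14, 16, 20, 29]
Postorder: [14, 20, 16, 29]
Algorithm: postorder visits root last, so walk postorder right-to-left;
each value is the root of the current inorder slice — split it at that
value, recurse on the right subtree first, then the left.
Recursive splits:
  root=29; inorder splits into left=[14, 16, 20], right=[]
  root=16; inorder splits into left=[14], right=[20]
  root=20; inorder splits into left=[], right=[]
  root=14; inorder splits into left=[], right=[]
Reconstructed level-order: [29, 16, 14, 20]


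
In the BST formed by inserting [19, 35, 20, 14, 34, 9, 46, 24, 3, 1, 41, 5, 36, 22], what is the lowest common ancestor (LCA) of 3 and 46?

Tree insertion order: [19, 35, 20, 14, 34, 9, 46, 24, 3, 1, 41, 5, 36, 22]
Tree (level-order array): [19, 14, 35, 9, None, 20, 46, 3, None, None, 34, 41, None, 1, 5, 24, None, 36, None, None, None, None, None, 22]
In a BST, the LCA of p=3, q=46 is the first node v on the
root-to-leaf path with p <= v <= q (go left if both < v, right if both > v).
Walk from root:
  at 19: 3 <= 19 <= 46, this is the LCA
LCA = 19


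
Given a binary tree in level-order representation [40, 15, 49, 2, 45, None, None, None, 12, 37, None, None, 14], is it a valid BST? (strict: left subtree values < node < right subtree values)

Level-order array: [40, 15, 49, 2, 45, None, None, None, 12, 37, None, None, 14]
Validate using subtree bounds (lo, hi): at each node, require lo < value < hi,
then recurse left with hi=value and right with lo=value.
Preorder trace (stopping at first violation):
  at node 40 with bounds (-inf, +inf): OK
  at node 15 with bounds (-inf, 40): OK
  at node 2 with bounds (-inf, 15): OK
  at node 12 with bounds (2, 15): OK
  at node 14 with bounds (12, 15): OK
  at node 45 with bounds (15, 40): VIOLATION
Node 45 violates its bound: not (15 < 45 < 40).
Result: Not a valid BST


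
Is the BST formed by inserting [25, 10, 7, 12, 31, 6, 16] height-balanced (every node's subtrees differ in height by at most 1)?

Tree (level-order array): [25, 10, 31, 7, 12, None, None, 6, None, None, 16]
Definition: a tree is height-balanced if, at every node, |h(left) - h(right)| <= 1 (empty subtree has height -1).
Bottom-up per-node check:
  node 6: h_left=-1, h_right=-1, diff=0 [OK], height=0
  node 7: h_left=0, h_right=-1, diff=1 [OK], height=1
  node 16: h_left=-1, h_right=-1, diff=0 [OK], height=0
  node 12: h_left=-1, h_right=0, diff=1 [OK], height=1
  node 10: h_left=1, h_right=1, diff=0 [OK], height=2
  node 31: h_left=-1, h_right=-1, diff=0 [OK], height=0
  node 25: h_left=2, h_right=0, diff=2 [FAIL (|2-0|=2 > 1)], height=3
Node 25 violates the condition: |2 - 0| = 2 > 1.
Result: Not balanced


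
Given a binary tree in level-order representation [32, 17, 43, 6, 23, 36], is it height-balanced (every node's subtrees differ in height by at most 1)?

Tree (level-order array): [32, 17, 43, 6, 23, 36]
Definition: a tree is height-balanced if, at every node, |h(left) - h(right)| <= 1 (empty subtree has height -1).
Bottom-up per-node check:
  node 6: h_left=-1, h_right=-1, diff=0 [OK], height=0
  node 23: h_left=-1, h_right=-1, diff=0 [OK], height=0
  node 17: h_left=0, h_right=0, diff=0 [OK], height=1
  node 36: h_left=-1, h_right=-1, diff=0 [OK], height=0
  node 43: h_left=0, h_right=-1, diff=1 [OK], height=1
  node 32: h_left=1, h_right=1, diff=0 [OK], height=2
All nodes satisfy the balance condition.
Result: Balanced


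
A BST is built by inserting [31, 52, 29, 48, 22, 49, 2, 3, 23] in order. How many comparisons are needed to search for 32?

Search path for 32: 31 -> 52 -> 48
Found: False
Comparisons: 3


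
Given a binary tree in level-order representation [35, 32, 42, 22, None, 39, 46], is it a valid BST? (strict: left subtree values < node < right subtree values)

Level-order array: [35, 32, 42, 22, None, 39, 46]
Validate using subtree bounds (lo, hi): at each node, require lo < value < hi,
then recurse left with hi=value and right with lo=value.
Preorder trace (stopping at first violation):
  at node 35 with bounds (-inf, +inf): OK
  at node 32 with bounds (-inf, 35): OK
  at node 22 with bounds (-inf, 32): OK
  at node 42 with bounds (35, +inf): OK
  at node 39 with bounds (35, 42): OK
  at node 46 with bounds (42, +inf): OK
No violation found at any node.
Result: Valid BST


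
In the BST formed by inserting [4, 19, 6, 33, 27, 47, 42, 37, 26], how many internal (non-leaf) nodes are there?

Tree built from: [4, 19, 6, 33, 27, 47, 42, 37, 26]
Tree (level-order array): [4, None, 19, 6, 33, None, None, 27, 47, 26, None, 42, None, None, None, 37]
Rule: An internal node has at least one child.
Per-node child counts:
  node 4: 1 child(ren)
  node 19: 2 child(ren)
  node 6: 0 child(ren)
  node 33: 2 child(ren)
  node 27: 1 child(ren)
  node 26: 0 child(ren)
  node 47: 1 child(ren)
  node 42: 1 child(ren)
  node 37: 0 child(ren)
Matching nodes: [4, 19, 33, 27, 47, 42]
Count of internal (non-leaf) nodes: 6


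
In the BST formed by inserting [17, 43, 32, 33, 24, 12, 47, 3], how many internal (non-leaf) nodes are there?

Tree built from: [17, 43, 32, 33, 24, 12, 47, 3]
Tree (level-order array): [17, 12, 43, 3, None, 32, 47, None, None, 24, 33]
Rule: An internal node has at least one child.
Per-node child counts:
  node 17: 2 child(ren)
  node 12: 1 child(ren)
  node 3: 0 child(ren)
  node 43: 2 child(ren)
  node 32: 2 child(ren)
  node 24: 0 child(ren)
  node 33: 0 child(ren)
  node 47: 0 child(ren)
Matching nodes: [17, 12, 43, 32]
Count of internal (non-leaf) nodes: 4


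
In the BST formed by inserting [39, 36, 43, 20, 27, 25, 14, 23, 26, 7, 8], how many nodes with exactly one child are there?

Tree built from: [39, 36, 43, 20, 27, 25, 14, 23, 26, 7, 8]
Tree (level-order array): [39, 36, 43, 20, None, None, None, 14, 27, 7, None, 25, None, None, 8, 23, 26]
Rule: These are nodes with exactly 1 non-null child.
Per-node child counts:
  node 39: 2 child(ren)
  node 36: 1 child(ren)
  node 20: 2 child(ren)
  node 14: 1 child(ren)
  node 7: 1 child(ren)
  node 8: 0 child(ren)
  node 27: 1 child(ren)
  node 25: 2 child(ren)
  node 23: 0 child(ren)
  node 26: 0 child(ren)
  node 43: 0 child(ren)
Matching nodes: [36, 14, 7, 27]
Count of nodes with exactly one child: 4


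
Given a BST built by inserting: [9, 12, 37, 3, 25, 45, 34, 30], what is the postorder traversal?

Tree insertion order: [9, 12, 37, 3, 25, 45, 34, 30]
Tree (level-order array): [9, 3, 12, None, None, None, 37, 25, 45, None, 34, None, None, 30]
Postorder traversal: [3, 30, 34, 25, 45, 37, 12, 9]


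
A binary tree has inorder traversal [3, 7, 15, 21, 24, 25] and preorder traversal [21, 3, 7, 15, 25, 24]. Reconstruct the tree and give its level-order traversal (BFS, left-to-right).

Inorder:  [3, 7, 15, 21, 24, 25]
Preorder: [21, 3, 7, 15, 25, 24]
Algorithm: preorder visits root first, so consume preorder in order;
for each root, split the current inorder slice at that value into
left-subtree inorder and right-subtree inorder, then recurse.
Recursive splits:
  root=21; inorder splits into left=[3, 7, 15], right=[24, 25]
  root=3; inorder splits into left=[], right=[7, 15]
  root=7; inorder splits into left=[], right=[15]
  root=15; inorder splits into left=[], right=[]
  root=25; inorder splits into left=[24], right=[]
  root=24; inorder splits into left=[], right=[]
Reconstructed level-order: [21, 3, 25, 7, 24, 15]


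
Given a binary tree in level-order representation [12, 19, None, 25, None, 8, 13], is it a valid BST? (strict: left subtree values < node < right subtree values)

Level-order array: [12, 19, None, 25, None, 8, 13]
Validate using subtree bounds (lo, hi): at each node, require lo < value < hi,
then recurse left with hi=value and right with lo=value.
Preorder trace (stopping at first violation):
  at node 12 with bounds (-inf, +inf): OK
  at node 19 with bounds (-inf, 12): VIOLATION
Node 19 violates its bound: not (-inf < 19 < 12).
Result: Not a valid BST


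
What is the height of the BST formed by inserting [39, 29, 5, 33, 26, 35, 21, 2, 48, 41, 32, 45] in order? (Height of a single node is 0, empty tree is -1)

Insertion order: [39, 29, 5, 33, 26, 35, 21, 2, 48, 41, 32, 45]
Tree (level-order array): [39, 29, 48, 5, 33, 41, None, 2, 26, 32, 35, None, 45, None, None, 21]
Compute height bottom-up (empty subtree = -1):
  height(2) = 1 + max(-1, -1) = 0
  height(21) = 1 + max(-1, -1) = 0
  height(26) = 1 + max(0, -1) = 1
  height(5) = 1 + max(0, 1) = 2
  height(32) = 1 + max(-1, -1) = 0
  height(35) = 1 + max(-1, -1) = 0
  height(33) = 1 + max(0, 0) = 1
  height(29) = 1 + max(2, 1) = 3
  height(45) = 1 + max(-1, -1) = 0
  height(41) = 1 + max(-1, 0) = 1
  height(48) = 1 + max(1, -1) = 2
  height(39) = 1 + max(3, 2) = 4
Height = 4


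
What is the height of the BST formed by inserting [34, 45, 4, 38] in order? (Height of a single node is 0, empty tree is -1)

Insertion order: [34, 45, 4, 38]
Tree (level-order array): [34, 4, 45, None, None, 38]
Compute height bottom-up (empty subtree = -1):
  height(4) = 1 + max(-1, -1) = 0
  height(38) = 1 + max(-1, -1) = 0
  height(45) = 1 + max(0, -1) = 1
  height(34) = 1 + max(0, 1) = 2
Height = 2


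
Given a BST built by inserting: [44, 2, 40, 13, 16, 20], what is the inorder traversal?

Tree insertion order: [44, 2, 40, 13, 16, 20]
Tree (level-order array): [44, 2, None, None, 40, 13, None, None, 16, None, 20]
Inorder traversal: [2, 13, 16, 20, 40, 44]


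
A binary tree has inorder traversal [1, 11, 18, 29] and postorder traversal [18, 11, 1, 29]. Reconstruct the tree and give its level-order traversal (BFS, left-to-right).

Inorder:   [1, 11, 18, 29]
Postorder: [18, 11, 1, 29]
Algorithm: postorder visits root last, so walk postorder right-to-left;
each value is the root of the current inorder slice — split it at that
value, recurse on the right subtree first, then the left.
Recursive splits:
  root=29; inorder splits into left=[1, 11, 18], right=[]
  root=1; inorder splits into left=[], right=[11, 18]
  root=11; inorder splits into left=[], right=[18]
  root=18; inorder splits into left=[], right=[]
Reconstructed level-order: [29, 1, 11, 18]


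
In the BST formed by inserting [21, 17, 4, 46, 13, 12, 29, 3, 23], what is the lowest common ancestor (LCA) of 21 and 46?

Tree insertion order: [21, 17, 4, 46, 13, 12, 29, 3, 23]
Tree (level-order array): [21, 17, 46, 4, None, 29, None, 3, 13, 23, None, None, None, 12]
In a BST, the LCA of p=21, q=46 is the first node v on the
root-to-leaf path with p <= v <= q (go left if both < v, right if both > v).
Walk from root:
  at 21: 21 <= 21 <= 46, this is the LCA
LCA = 21


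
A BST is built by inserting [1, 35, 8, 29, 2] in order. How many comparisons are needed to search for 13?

Search path for 13: 1 -> 35 -> 8 -> 29
Found: False
Comparisons: 4


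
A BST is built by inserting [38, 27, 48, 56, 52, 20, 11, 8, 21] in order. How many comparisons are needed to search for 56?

Search path for 56: 38 -> 48 -> 56
Found: True
Comparisons: 3


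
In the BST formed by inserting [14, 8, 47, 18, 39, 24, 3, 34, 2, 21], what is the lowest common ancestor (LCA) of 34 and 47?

Tree insertion order: [14, 8, 47, 18, 39, 24, 3, 34, 2, 21]
Tree (level-order array): [14, 8, 47, 3, None, 18, None, 2, None, None, 39, None, None, 24, None, 21, 34]
In a BST, the LCA of p=34, q=47 is the first node v on the
root-to-leaf path with p <= v <= q (go left if both < v, right if both > v).
Walk from root:
  at 14: both 34 and 47 > 14, go right
  at 47: 34 <= 47 <= 47, this is the LCA
LCA = 47


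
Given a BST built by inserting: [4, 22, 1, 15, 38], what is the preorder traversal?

Tree insertion order: [4, 22, 1, 15, 38]
Tree (level-order array): [4, 1, 22, None, None, 15, 38]
Preorder traversal: [4, 1, 22, 15, 38]


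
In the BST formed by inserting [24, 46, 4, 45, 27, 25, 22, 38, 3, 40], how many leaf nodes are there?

Tree built from: [24, 46, 4, 45, 27, 25, 22, 38, 3, 40]
Tree (level-order array): [24, 4, 46, 3, 22, 45, None, None, None, None, None, 27, None, 25, 38, None, None, None, 40]
Rule: A leaf has 0 children.
Per-node child counts:
  node 24: 2 child(ren)
  node 4: 2 child(ren)
  node 3: 0 child(ren)
  node 22: 0 child(ren)
  node 46: 1 child(ren)
  node 45: 1 child(ren)
  node 27: 2 child(ren)
  node 25: 0 child(ren)
  node 38: 1 child(ren)
  node 40: 0 child(ren)
Matching nodes: [3, 22, 25, 40]
Count of leaf nodes: 4


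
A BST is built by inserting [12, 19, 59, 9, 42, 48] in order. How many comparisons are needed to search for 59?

Search path for 59: 12 -> 19 -> 59
Found: True
Comparisons: 3


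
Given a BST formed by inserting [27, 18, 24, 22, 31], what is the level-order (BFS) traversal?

Tree insertion order: [27, 18, 24, 22, 31]
Tree (level-order array): [27, 18, 31, None, 24, None, None, 22]
BFS from the root, enqueuing left then right child of each popped node:
  queue [27] -> pop 27, enqueue [18, 31], visited so far: [27]
  queue [18, 31] -> pop 18, enqueue [24], visited so far: [27, 18]
  queue [31, 24] -> pop 31, enqueue [none], visited so far: [27, 18, 31]
  queue [24] -> pop 24, enqueue [22], visited so far: [27, 18, 31, 24]
  queue [22] -> pop 22, enqueue [none], visited so far: [27, 18, 31, 24, 22]
Result: [27, 18, 31, 24, 22]


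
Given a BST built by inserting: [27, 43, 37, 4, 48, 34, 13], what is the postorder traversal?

Tree insertion order: [27, 43, 37, 4, 48, 34, 13]
Tree (level-order array): [27, 4, 43, None, 13, 37, 48, None, None, 34]
Postorder traversal: [13, 4, 34, 37, 48, 43, 27]


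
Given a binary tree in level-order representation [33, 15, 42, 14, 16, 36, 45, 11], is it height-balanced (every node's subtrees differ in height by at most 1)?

Tree (level-order array): [33, 15, 42, 14, 16, 36, 45, 11]
Definition: a tree is height-balanced if, at every node, |h(left) - h(right)| <= 1 (empty subtree has height -1).
Bottom-up per-node check:
  node 11: h_left=-1, h_right=-1, diff=0 [OK], height=0
  node 14: h_left=0, h_right=-1, diff=1 [OK], height=1
  node 16: h_left=-1, h_right=-1, diff=0 [OK], height=0
  node 15: h_left=1, h_right=0, diff=1 [OK], height=2
  node 36: h_left=-1, h_right=-1, diff=0 [OK], height=0
  node 45: h_left=-1, h_right=-1, diff=0 [OK], height=0
  node 42: h_left=0, h_right=0, diff=0 [OK], height=1
  node 33: h_left=2, h_right=1, diff=1 [OK], height=3
All nodes satisfy the balance condition.
Result: Balanced


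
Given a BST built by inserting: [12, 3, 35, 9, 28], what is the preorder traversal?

Tree insertion order: [12, 3, 35, 9, 28]
Tree (level-order array): [12, 3, 35, None, 9, 28]
Preorder traversal: [12, 3, 9, 35, 28]


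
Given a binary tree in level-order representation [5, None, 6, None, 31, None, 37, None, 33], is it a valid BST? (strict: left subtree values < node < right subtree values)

Level-order array: [5, None, 6, None, 31, None, 37, None, 33]
Validate using subtree bounds (lo, hi): at each node, require lo < value < hi,
then recurse left with hi=value and right with lo=value.
Preorder trace (stopping at first violation):
  at node 5 with bounds (-inf, +inf): OK
  at node 6 with bounds (5, +inf): OK
  at node 31 with bounds (6, +inf): OK
  at node 37 with bounds (31, +inf): OK
  at node 33 with bounds (37, +inf): VIOLATION
Node 33 violates its bound: not (37 < 33 < +inf).
Result: Not a valid BST


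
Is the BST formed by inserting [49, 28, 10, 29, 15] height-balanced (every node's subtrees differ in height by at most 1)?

Tree (level-order array): [49, 28, None, 10, 29, None, 15]
Definition: a tree is height-balanced if, at every node, |h(left) - h(right)| <= 1 (empty subtree has height -1).
Bottom-up per-node check:
  node 15: h_left=-1, h_right=-1, diff=0 [OK], height=0
  node 10: h_left=-1, h_right=0, diff=1 [OK], height=1
  node 29: h_left=-1, h_right=-1, diff=0 [OK], height=0
  node 28: h_left=1, h_right=0, diff=1 [OK], height=2
  node 49: h_left=2, h_right=-1, diff=3 [FAIL (|2--1|=3 > 1)], height=3
Node 49 violates the condition: |2 - -1| = 3 > 1.
Result: Not balanced


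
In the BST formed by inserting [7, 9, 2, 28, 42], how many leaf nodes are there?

Tree built from: [7, 9, 2, 28, 42]
Tree (level-order array): [7, 2, 9, None, None, None, 28, None, 42]
Rule: A leaf has 0 children.
Per-node child counts:
  node 7: 2 child(ren)
  node 2: 0 child(ren)
  node 9: 1 child(ren)
  node 28: 1 child(ren)
  node 42: 0 child(ren)
Matching nodes: [2, 42]
Count of leaf nodes: 2


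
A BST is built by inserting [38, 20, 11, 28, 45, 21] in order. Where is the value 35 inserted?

Starting tree (level order): [38, 20, 45, 11, 28, None, None, None, None, 21]
Insertion path: 38 -> 20 -> 28
Result: insert 35 as right child of 28
Final tree (level order): [38, 20, 45, 11, 28, None, None, None, None, 21, 35]


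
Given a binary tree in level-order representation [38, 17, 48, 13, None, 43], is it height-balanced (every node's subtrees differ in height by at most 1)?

Tree (level-order array): [38, 17, 48, 13, None, 43]
Definition: a tree is height-balanced if, at every node, |h(left) - h(right)| <= 1 (empty subtree has height -1).
Bottom-up per-node check:
  node 13: h_left=-1, h_right=-1, diff=0 [OK], height=0
  node 17: h_left=0, h_right=-1, diff=1 [OK], height=1
  node 43: h_left=-1, h_right=-1, diff=0 [OK], height=0
  node 48: h_left=0, h_right=-1, diff=1 [OK], height=1
  node 38: h_left=1, h_right=1, diff=0 [OK], height=2
All nodes satisfy the balance condition.
Result: Balanced


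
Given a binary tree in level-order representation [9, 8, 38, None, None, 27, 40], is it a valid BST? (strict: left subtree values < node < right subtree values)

Level-order array: [9, 8, 38, None, None, 27, 40]
Validate using subtree bounds (lo, hi): at each node, require lo < value < hi,
then recurse left with hi=value and right with lo=value.
Preorder trace (stopping at first violation):
  at node 9 with bounds (-inf, +inf): OK
  at node 8 with bounds (-inf, 9): OK
  at node 38 with bounds (9, +inf): OK
  at node 27 with bounds (9, 38): OK
  at node 40 with bounds (38, +inf): OK
No violation found at any node.
Result: Valid BST


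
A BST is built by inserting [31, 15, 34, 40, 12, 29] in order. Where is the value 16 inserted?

Starting tree (level order): [31, 15, 34, 12, 29, None, 40]
Insertion path: 31 -> 15 -> 29
Result: insert 16 as left child of 29
Final tree (level order): [31, 15, 34, 12, 29, None, 40, None, None, 16]


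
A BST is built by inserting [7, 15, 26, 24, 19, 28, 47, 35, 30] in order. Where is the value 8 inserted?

Starting tree (level order): [7, None, 15, None, 26, 24, 28, 19, None, None, 47, None, None, 35, None, 30]
Insertion path: 7 -> 15
Result: insert 8 as left child of 15
Final tree (level order): [7, None, 15, 8, 26, None, None, 24, 28, 19, None, None, 47, None, None, 35, None, 30]


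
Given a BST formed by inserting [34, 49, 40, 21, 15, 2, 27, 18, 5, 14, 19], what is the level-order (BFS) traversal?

Tree insertion order: [34, 49, 40, 21, 15, 2, 27, 18, 5, 14, 19]
Tree (level-order array): [34, 21, 49, 15, 27, 40, None, 2, 18, None, None, None, None, None, 5, None, 19, None, 14]
BFS from the root, enqueuing left then right child of each popped node:
  queue [34] -> pop 34, enqueue [21, 49], visited so far: [34]
  queue [21, 49] -> pop 21, enqueue [15, 27], visited so far: [34, 21]
  queue [49, 15, 27] -> pop 49, enqueue [40], visited so far: [34, 21, 49]
  queue [15, 27, 40] -> pop 15, enqueue [2, 18], visited so far: [34, 21, 49, 15]
  queue [27, 40, 2, 18] -> pop 27, enqueue [none], visited so far: [34, 21, 49, 15, 27]
  queue [40, 2, 18] -> pop 40, enqueue [none], visited so far: [34, 21, 49, 15, 27, 40]
  queue [2, 18] -> pop 2, enqueue [5], visited so far: [34, 21, 49, 15, 27, 40, 2]
  queue [18, 5] -> pop 18, enqueue [19], visited so far: [34, 21, 49, 15, 27, 40, 2, 18]
  queue [5, 19] -> pop 5, enqueue [14], visited so far: [34, 21, 49, 15, 27, 40, 2, 18, 5]
  queue [19, 14] -> pop 19, enqueue [none], visited so far: [34, 21, 49, 15, 27, 40, 2, 18, 5, 19]
  queue [14] -> pop 14, enqueue [none], visited so far: [34, 21, 49, 15, 27, 40, 2, 18, 5, 19, 14]
Result: [34, 21, 49, 15, 27, 40, 2, 18, 5, 19, 14]


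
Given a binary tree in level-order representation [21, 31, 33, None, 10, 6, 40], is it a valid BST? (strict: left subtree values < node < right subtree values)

Level-order array: [21, 31, 33, None, 10, 6, 40]
Validate using subtree bounds (lo, hi): at each node, require lo < value < hi,
then recurse left with hi=value and right with lo=value.
Preorder trace (stopping at first violation):
  at node 21 with bounds (-inf, +inf): OK
  at node 31 with bounds (-inf, 21): VIOLATION
Node 31 violates its bound: not (-inf < 31 < 21).
Result: Not a valid BST


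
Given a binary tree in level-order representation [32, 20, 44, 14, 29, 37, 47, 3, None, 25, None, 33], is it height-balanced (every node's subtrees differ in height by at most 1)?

Tree (level-order array): [32, 20, 44, 14, 29, 37, 47, 3, None, 25, None, 33]
Definition: a tree is height-balanced if, at every node, |h(left) - h(right)| <= 1 (empty subtree has height -1).
Bottom-up per-node check:
  node 3: h_left=-1, h_right=-1, diff=0 [OK], height=0
  node 14: h_left=0, h_right=-1, diff=1 [OK], height=1
  node 25: h_left=-1, h_right=-1, diff=0 [OK], height=0
  node 29: h_left=0, h_right=-1, diff=1 [OK], height=1
  node 20: h_left=1, h_right=1, diff=0 [OK], height=2
  node 33: h_left=-1, h_right=-1, diff=0 [OK], height=0
  node 37: h_left=0, h_right=-1, diff=1 [OK], height=1
  node 47: h_left=-1, h_right=-1, diff=0 [OK], height=0
  node 44: h_left=1, h_right=0, diff=1 [OK], height=2
  node 32: h_left=2, h_right=2, diff=0 [OK], height=3
All nodes satisfy the balance condition.
Result: Balanced


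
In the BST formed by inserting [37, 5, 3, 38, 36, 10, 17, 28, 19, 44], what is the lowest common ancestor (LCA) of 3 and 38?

Tree insertion order: [37, 5, 3, 38, 36, 10, 17, 28, 19, 44]
Tree (level-order array): [37, 5, 38, 3, 36, None, 44, None, None, 10, None, None, None, None, 17, None, 28, 19]
In a BST, the LCA of p=3, q=38 is the first node v on the
root-to-leaf path with p <= v <= q (go left if both < v, right if both > v).
Walk from root:
  at 37: 3 <= 37 <= 38, this is the LCA
LCA = 37


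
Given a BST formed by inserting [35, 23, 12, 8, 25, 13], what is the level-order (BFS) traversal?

Tree insertion order: [35, 23, 12, 8, 25, 13]
Tree (level-order array): [35, 23, None, 12, 25, 8, 13]
BFS from the root, enqueuing left then right child of each popped node:
  queue [35] -> pop 35, enqueue [23], visited so far: [35]
  queue [23] -> pop 23, enqueue [12, 25], visited so far: [35, 23]
  queue [12, 25] -> pop 12, enqueue [8, 13], visited so far: [35, 23, 12]
  queue [25, 8, 13] -> pop 25, enqueue [none], visited so far: [35, 23, 12, 25]
  queue [8, 13] -> pop 8, enqueue [none], visited so far: [35, 23, 12, 25, 8]
  queue [13] -> pop 13, enqueue [none], visited so far: [35, 23, 12, 25, 8, 13]
Result: [35, 23, 12, 25, 8, 13]
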